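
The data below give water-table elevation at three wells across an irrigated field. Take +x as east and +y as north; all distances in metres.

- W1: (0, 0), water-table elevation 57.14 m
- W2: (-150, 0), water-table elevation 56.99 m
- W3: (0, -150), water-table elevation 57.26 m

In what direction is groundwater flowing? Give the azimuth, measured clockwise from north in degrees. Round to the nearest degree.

∂h/∂x = (56.99 − 57.14) / (-150 − 0) = +0.0010000
∂h/∂y = (57.26 − 57.14) / (-150 − 0) = -0.0008000
Flow direction (−∇h) has components (-0.0010000 E, +0.0008000 N).
Azimuth = atan2(E, N) = atan2(-0.0010000, +0.0008000) = 308.7° ≈ 309°.

309°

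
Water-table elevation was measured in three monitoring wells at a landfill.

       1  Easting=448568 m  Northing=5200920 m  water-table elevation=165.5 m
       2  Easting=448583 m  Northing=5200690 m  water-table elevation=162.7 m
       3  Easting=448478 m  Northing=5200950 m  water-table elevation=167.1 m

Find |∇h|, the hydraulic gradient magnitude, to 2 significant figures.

0.018

Taking 1 as reference: 2−1 = (15, -230, -2.8); 3−1 = (-90, 30, +1.6).
Solve a·Δx + b·Δy = Δh: det = 15·30 − (-90)·(-230) = -20250.
∂h/∂x = [(-2.8)·30 − (+1.6)·(-230)] / -20250 = -0.01402
∂h/∂y = [15·(+1.6) − (-90)·(-2.8)] / -20250 = +0.01126
|∇h| = √(-0.01402² + 0.01126²) = 0.01798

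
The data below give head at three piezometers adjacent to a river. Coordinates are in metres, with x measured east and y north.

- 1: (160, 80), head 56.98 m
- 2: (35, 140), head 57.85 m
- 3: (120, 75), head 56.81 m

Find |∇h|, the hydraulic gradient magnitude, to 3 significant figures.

Taking 1 as reference: 2−1 = (-125, 60, +0.87); 3−1 = (-40, -5, -0.17).
Determinant of the coordinate differences = (-125)·(-5) − (-40)·60 = 3025.
∂h/∂x = [(+0.87)·(-5) − (-0.17)·60] / 3025 = +0.001934
∂h/∂y = [(-125)·(-0.17) − (-40)·(+0.87)] / 3025 = +0.01853
|∇h| = √(0.001934² + 0.01853²) = 0.01863

0.0186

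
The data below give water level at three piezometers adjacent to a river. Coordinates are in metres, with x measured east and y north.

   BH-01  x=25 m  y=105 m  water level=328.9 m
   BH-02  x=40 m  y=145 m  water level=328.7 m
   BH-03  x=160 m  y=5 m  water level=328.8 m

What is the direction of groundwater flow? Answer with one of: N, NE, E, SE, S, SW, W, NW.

NE

Taking BH-01 as reference: BH-02−BH-01 = (15, 40, -0.2); BH-03−BH-01 = (135, -100, -0.1).
Solve a·Δx + b·Δy = Δh: det = 15·(-100) − 135·40 = -6900.
∂h/∂x = [(-0.2)·(-100) − (-0.1)·40] / -6900 = -0.003478
∂h/∂y = [15·(-0.1) − 135·(-0.2)] / -6900 = -0.003696
Flow = −∇h = (+0.003478 east, +0.003696 north), which points northeast.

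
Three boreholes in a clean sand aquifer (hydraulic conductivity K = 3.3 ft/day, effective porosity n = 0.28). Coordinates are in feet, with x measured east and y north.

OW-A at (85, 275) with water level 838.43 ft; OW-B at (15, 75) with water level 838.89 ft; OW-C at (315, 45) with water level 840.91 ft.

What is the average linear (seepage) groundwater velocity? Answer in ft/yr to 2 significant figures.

Taking OW-A as reference: OW-B−OW-A = (-70, -200, +0.46); OW-C−OW-A = (230, -230, +2.48).
Determinant of the coordinate differences = (-70)·(-230) − 230·(-200) = 62100.
∂h/∂x = [(+0.46)·(-230) − (+2.48)·(-200)] / 62100 = +0.006283
∂h/∂y = [(-70)·(+2.48) − 230·(+0.46)] / 62100 = -0.004499
|∇h| = √(0.006283² + -0.004499²) = 0.007728
Seepage velocity v = K·i/n = 3.3 × 0.007728 / 0.28 = 0.09108 ft/day = 33.27 ft/yr.

33 ft/yr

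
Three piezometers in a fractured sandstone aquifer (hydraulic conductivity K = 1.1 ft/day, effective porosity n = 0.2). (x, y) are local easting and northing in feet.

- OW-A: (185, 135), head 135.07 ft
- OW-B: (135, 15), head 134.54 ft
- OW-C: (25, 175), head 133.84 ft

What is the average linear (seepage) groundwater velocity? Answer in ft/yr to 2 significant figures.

Taking OW-A as reference: OW-B−OW-A = (-50, -120, -0.53); OW-C−OW-A = (-160, 40, -1.23).
Solve a·Δx + b·Δy = Δh: det = (-50)·40 − (-160)·(-120) = -21200.
∂h/∂x = [(-0.53)·40 − (-1.23)·(-120)] / -21200 = +0.007962
∂h/∂y = [(-50)·(-1.23) − (-160)·(-0.53)] / -21200 = +0.001099
|∇h| = √(0.007962² + 0.001099²) = 0.008037
Seepage velocity v = K·i/n = 1.1 × 0.008037 / 0.2 = 0.0442 ft/day = 16.14 ft/yr.

16 ft/yr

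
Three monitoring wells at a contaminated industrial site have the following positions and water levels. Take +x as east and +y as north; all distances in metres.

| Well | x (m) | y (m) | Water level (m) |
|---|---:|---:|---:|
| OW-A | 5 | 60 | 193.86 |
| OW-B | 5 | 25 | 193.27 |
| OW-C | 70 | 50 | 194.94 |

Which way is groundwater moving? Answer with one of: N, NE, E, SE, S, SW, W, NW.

With h = a·x + b·y + c and OW-A as origin, the differences give:
  0·a + (-35)·b = -0.59
  65·a + (-10)·b = +1.08
Eliminate b (×(-10) and ×(-35), subtract): 2275·a = 43.700 → a = ∂h/∂x = +0.01921
Back-substitute: b = ∂h/∂y = +0.01686.
Flow = −∇h = (-0.01921 east, -0.01686 north), which points southwest.

SW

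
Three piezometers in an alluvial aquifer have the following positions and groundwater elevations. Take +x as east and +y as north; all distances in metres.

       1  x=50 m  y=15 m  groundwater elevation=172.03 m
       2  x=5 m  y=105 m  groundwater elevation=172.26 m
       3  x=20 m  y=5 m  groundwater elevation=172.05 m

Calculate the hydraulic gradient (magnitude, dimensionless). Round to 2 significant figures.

0.0023

With h = a·x + b·y + c and 1 as origin, the differences give:
  (-45)·a + 90·b = +0.23
  (-30)·a + (-10)·b = +0.02
Eliminate b (×(-10) and ×90, subtract): 3150·a = -4.100 → a = ∂h/∂x = -0.001302
Back-substitute: b = ∂h/∂y = +0.001905.
|∇h| = √(-0.001302² + 0.001905²) = 0.002307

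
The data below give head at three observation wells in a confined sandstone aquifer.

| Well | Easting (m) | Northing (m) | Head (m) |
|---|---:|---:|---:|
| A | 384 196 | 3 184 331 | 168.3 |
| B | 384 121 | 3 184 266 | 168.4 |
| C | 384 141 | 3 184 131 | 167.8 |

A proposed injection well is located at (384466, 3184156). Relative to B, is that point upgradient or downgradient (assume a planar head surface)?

downgradient

Taking A as reference: B−A = (-75, -65, +0.1); C−A = (-55, -200, -0.5).
Solve a·Δx + b·Δy = Δh: det = (-75)·(-200) − (-55)·(-65) = 11425.
∂h/∂x = [(+0.1)·(-200) − (-0.5)·(-65)] / 11425 = -0.004595
∂h/∂y = [(-75)·(-0.5) − (-55)·(+0.1)] / 11425 = +0.003764
Head at (384466, 3184156) = 168.3 + (-0.004595)·(270) + (+0.003764)·(-175) = 166.40 m.
That is lower than the 168.4 m at B, so the point is downgradient.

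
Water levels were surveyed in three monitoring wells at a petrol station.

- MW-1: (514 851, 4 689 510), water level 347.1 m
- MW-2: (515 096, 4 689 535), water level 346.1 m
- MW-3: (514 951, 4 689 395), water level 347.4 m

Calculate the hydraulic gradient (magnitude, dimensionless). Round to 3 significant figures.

Taking MW-1 as reference: MW-2−MW-1 = (245, 25, -1.0); MW-3−MW-1 = (100, -115, +0.3).
Determinant of the coordinate differences = 245·(-115) − 100·25 = -30675.
∂h/∂x = [(-1.0)·(-115) − (+0.3)·25] / -30675 = -0.003504
∂h/∂y = [245·(+0.3) − 100·(-1.0)] / -30675 = -0.005656
|∇h| = √(-0.003504² + -0.005656²) = 0.006653

0.00665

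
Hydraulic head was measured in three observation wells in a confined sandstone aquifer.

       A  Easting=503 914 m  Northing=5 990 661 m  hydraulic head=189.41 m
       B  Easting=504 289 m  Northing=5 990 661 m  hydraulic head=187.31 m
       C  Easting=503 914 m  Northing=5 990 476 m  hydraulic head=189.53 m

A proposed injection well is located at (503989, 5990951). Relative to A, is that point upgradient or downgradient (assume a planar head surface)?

∂h/∂x = (187.31 − 189.41) / (504289 − 503914) = -0.005600
∂h/∂y = (189.53 − 189.41) / (5990476 − 5990661) = -0.0006486
Head at (503989, 5990951) = 189.41 + (-0.005600)·(75) + (-0.0006486)·(290) = 188.80 m.
That is lower than the 189.41 m at A, so the point is downgradient.

downgradient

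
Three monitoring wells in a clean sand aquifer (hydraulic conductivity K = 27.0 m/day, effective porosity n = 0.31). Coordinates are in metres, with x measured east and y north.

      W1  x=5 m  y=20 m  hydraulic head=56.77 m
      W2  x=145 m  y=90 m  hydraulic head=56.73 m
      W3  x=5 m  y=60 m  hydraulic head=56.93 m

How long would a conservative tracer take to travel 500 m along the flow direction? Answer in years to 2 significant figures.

3.4 years

Taking W1 as reference: W2−W1 = (140, 70, -0.04); W3−W1 = (0, 40, +0.16).
Determinant of the coordinate differences = 140·40 − 0·70 = 5600.
∂h/∂x = [(-0.04)·40 − (+0.16)·70] / 5600 = -0.002286
∂h/∂y = [140·(+0.16) − 0·(-0.04)] / 5600 = +0.004000
|∇h| = √(-0.002286² + 0.004000²) = 0.004607
Seepage velocity v = K·i/n = 27.0 × 0.004607 / 0.31 = 0.4013 m/day.
t = 500 / 0.4013 = 1246 days = 3.41 years.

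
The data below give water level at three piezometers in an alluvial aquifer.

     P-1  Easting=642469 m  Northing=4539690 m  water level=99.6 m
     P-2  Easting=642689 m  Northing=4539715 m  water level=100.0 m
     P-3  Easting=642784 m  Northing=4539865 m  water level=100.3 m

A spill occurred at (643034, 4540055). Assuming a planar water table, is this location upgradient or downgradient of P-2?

upgradient

Differences from P-1: to P-2 (Δx, Δy, Δh) = (220, 25, +0.4); to P-3 = (315, 175, +0.7).
Determinant of the coordinate differences = 220·175 − 315·25 = 30625.
∂h/∂x = [(+0.4)·175 − (+0.7)·25] / 30625 = +0.001714
∂h/∂y = [220·(+0.7) − 315·(+0.4)] / 30625 = +0.0009143
Head at (643034, 4540055) = 99.6 + (+0.001714)·(565) + (+0.0009143)·(365) = 100.90 m.
That is higher than the 100.0 m at P-2, so the point is upgradient.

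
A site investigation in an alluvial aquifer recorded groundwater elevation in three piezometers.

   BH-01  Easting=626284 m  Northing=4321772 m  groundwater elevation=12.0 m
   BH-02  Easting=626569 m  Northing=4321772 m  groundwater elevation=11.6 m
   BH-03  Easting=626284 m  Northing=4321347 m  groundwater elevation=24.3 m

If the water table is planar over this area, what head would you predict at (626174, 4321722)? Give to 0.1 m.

∂h/∂x = (11.6 − 12.0) / (626569 − 626284) = -0.001404
∂h/∂y = (24.3 − 12.0) / (4321347 − 4321772) = -0.02894
h(626174, 4321722) = 12.0 + (-0.001404)·(-110) + (-0.02894)·(-50) = 12.0 +0.154 +1.447 = 13.601 m.

13.6 m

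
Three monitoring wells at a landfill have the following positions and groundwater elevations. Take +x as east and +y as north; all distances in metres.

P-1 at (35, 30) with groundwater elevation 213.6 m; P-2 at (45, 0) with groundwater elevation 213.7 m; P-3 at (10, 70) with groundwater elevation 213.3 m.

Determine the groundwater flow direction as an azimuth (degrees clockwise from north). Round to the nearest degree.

Three-point gradient (reference P-1): Δ to P-2 = (10, -30, +0.1), Δ to P-3 = (-25, 40, -0.3).
∂h/∂x = +0.01429, ∂h/∂y = +0.001429 (det = -350).
Flow direction (−∇h) has components (-0.01429 E, -0.001429 N).
Azimuth = atan2(E, N) = atan2(-0.01429, -0.001429) = 264.3° ≈ 264°.

264°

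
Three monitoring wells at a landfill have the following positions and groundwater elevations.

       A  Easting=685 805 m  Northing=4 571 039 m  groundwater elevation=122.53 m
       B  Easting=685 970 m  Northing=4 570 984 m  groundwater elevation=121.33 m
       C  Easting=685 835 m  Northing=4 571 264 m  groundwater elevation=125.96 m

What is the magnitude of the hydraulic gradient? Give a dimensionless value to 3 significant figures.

0.0157

Taking A as reference: B−A = (165, -55, -1.20); C−A = (30, 225, +3.43).
Solve a·Δx + b·Δy = Δh: det = 165·225 − 30·(-55) = 38775.
∂h/∂x = [(-1.20)·225 − (+3.43)·(-55)] / 38775 = -0.002098
∂h/∂y = [165·(+3.43) − 30·(-1.20)] / 38775 = +0.01552
|∇h| = √(-0.002098² + 0.01552²) = 0.01566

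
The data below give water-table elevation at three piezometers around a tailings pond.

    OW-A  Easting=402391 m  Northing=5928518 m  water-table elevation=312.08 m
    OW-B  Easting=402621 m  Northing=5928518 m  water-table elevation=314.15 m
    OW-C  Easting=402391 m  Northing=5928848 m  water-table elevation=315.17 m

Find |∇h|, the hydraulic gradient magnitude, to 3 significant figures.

0.0130

∂h/∂x = (314.15 − 312.08) / (402621 − 402391) = +0.009000
∂h/∂y = (315.17 − 312.08) / (5928848 − 5928518) = +0.009364
|∇h| = √(0.009000² + 0.009364²) = 0.01299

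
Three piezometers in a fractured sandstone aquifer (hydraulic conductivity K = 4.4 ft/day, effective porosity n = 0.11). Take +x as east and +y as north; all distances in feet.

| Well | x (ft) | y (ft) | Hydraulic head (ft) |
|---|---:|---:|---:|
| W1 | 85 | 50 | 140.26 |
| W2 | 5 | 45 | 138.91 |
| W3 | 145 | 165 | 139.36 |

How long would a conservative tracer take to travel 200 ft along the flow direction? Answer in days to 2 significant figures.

Three-point gradient (reference W1): Δ to W2 = (-80, -5, -1.35), Δ to W3 = (60, 115, -0.90).
∂h/∂x = +0.01795, ∂h/∂y = -0.01719 (det = -8900).
|∇h| = √(0.01795² + -0.01719²) = 0.02485
Seepage velocity v = K·i/n = 4.4 × 0.02485 / 0.11 = 0.994 ft/day.
t = 200 / 0.994 = 201.2 days.

200 days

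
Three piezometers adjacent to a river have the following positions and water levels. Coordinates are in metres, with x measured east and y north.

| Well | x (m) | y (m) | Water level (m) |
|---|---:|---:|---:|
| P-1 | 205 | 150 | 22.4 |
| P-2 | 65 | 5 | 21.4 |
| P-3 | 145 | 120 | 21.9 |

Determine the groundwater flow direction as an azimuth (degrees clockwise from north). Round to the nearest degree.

283°

With h = a·x + b·y + c and P-1 as origin, the differences give:
  (-140)·a + (-145)·b = -1.0
  (-60)·a + (-30)·b = -0.5
Eliminate b (×(-30) and ×(-145), subtract): -4500·a = -42.50 → a = ∂h/∂x = +0.009444
Back-substitute: b = ∂h/∂y = -0.002222.
Flow direction (−∇h) has components (-0.009444 E, +0.002222 N).
Azimuth = atan2(E, N) = atan2(-0.009444, +0.002222) = 283.2° ≈ 283°.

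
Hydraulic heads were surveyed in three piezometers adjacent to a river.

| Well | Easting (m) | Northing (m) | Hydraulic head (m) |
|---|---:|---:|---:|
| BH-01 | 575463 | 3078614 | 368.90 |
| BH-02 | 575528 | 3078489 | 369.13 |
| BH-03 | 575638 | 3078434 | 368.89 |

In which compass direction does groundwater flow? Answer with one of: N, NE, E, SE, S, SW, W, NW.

NE

Differences from BH-01: to BH-02 (Δx, Δy, Δh) = (65, -125, +0.23); to BH-03 = (175, -180, -0.01).
Solve a·Δx + b·Δy = Δh: det = 65·(-180) − 175·(-125) = 10175.
∂h/∂x = [(+0.23)·(-180) − (-0.01)·(-125)] / 10175 = -0.004192
∂h/∂y = [65·(-0.01) − 175·(+0.23)] / 10175 = -0.004020
Flow = −∇h = (+0.004192 east, +0.004020 north), which points northeast.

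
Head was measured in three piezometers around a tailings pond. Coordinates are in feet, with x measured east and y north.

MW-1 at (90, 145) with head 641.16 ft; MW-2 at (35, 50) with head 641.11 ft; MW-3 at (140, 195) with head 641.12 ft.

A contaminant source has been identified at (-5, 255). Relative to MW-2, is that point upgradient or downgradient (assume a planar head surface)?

upgradient

Three-point gradient (reference MW-1): Δ to MW-2 = (-55, -95, -0.05), Δ to MW-3 = (50, 50, -0.04).
∂h/∂x = -0.003150, ∂h/∂y = +0.002350 (det = 2000).
Head at (-5, 255) = 641.16 + (-0.003150)·(-95) + (+0.002350)·(110) = 641.72 ft.
That is higher than the 641.11 ft at MW-2, so the point is upgradient.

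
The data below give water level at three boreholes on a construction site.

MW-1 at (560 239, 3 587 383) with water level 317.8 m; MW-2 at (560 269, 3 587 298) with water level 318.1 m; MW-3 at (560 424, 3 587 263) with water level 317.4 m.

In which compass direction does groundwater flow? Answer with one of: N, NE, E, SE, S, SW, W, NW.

Taking MW-1 as reference: MW-2−MW-1 = (30, -85, +0.3); MW-3−MW-1 = (185, -120, -0.4).
Solve a·Δx + b·Δy = Δh: det = 30·(-120) − 185·(-85) = 12125.
∂h/∂x = [(+0.3)·(-120) − (-0.4)·(-85)] / 12125 = -0.005773
∂h/∂y = [30·(-0.4) − 185·(+0.3)] / 12125 = -0.005567
Flow = −∇h = (+0.005773 east, +0.005567 north), which points northeast.

NE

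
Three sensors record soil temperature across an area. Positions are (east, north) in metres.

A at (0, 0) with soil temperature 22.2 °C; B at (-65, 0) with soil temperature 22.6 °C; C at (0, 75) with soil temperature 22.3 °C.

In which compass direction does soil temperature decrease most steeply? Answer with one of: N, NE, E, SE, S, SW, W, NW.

E

∂T/∂x = (22.6 − 22.2) / (-65 − 0) = -0.006154
∂T/∂y = (22.3 − 22.2) / (75 − 0) = +0.001333
Steepest decrease is along −∇f = (+0.006154 E, -0.001333 N) → east.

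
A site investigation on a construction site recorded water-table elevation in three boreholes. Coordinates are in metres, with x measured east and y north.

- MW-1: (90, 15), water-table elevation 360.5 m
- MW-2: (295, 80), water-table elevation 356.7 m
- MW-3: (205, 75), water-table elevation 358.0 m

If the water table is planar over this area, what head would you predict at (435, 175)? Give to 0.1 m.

353.3 m

Differences from MW-1: to MW-2 (Δx, Δy, Δh) = (205, 65, -3.8); to MW-3 = (115, 60, -2.5).
Determinant of the coordinate differences = 205·60 − 115·65 = 4825.
∂h/∂x = [(-3.8)·60 − (-2.5)·65] / 4825 = -0.01358
∂h/∂y = [205·(-2.5) − 115·(-3.8)] / 4825 = -0.01565
h(435, 175) = 360.5 + (-0.01358)·(345) + (-0.01565)·(160) = 360.5 -4.683 -2.504 = 353.313 m.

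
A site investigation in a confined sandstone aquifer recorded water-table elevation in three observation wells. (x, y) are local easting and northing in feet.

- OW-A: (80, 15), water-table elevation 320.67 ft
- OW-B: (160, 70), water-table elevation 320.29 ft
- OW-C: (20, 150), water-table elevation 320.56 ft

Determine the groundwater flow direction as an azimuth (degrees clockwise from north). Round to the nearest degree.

With h = a·x + b·y + c and OW-A as origin, the differences give:
  80·a + 55·b = -0.38
  (-60)·a + 135·b = -0.11
Eliminate b (×135 and ×55, subtract): 14100·a = -45.250 → a = ∂h/∂x = -0.003209
Back-substitute: b = ∂h/∂y = -0.002241.
Flow direction (−∇h) has components (+0.003209 E, +0.002241 N).
Azimuth = atan2(E, N) = atan2(+0.003209, +0.002241) = 55.1° ≈ 055°.

055°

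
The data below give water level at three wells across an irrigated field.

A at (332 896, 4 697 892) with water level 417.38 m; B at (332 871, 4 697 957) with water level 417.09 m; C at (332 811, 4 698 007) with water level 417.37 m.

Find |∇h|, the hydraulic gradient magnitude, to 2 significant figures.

Taking A as reference: B−A = (-25, 65, -0.29); C−A = (-85, 115, -0.01).
Solve a·Δx + b·Δy = Δh: det = (-25)·115 − (-85)·65 = 2650.
∂h/∂x = [(-0.29)·115 − (-0.01)·65] / 2650 = -0.01234
∂h/∂y = [(-25)·(-0.01) − (-85)·(-0.29)] / 2650 = -0.009208
|∇h| = √(-0.01234² + -0.009208²) = 0.0154

0.015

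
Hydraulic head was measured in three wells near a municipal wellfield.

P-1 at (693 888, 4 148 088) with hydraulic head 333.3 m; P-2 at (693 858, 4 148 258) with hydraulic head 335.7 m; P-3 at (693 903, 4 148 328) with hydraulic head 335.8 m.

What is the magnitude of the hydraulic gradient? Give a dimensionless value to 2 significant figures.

Differences from P-1: to P-2 (Δx, Δy, Δh) = (-30, 170, +2.4); to P-3 = (15, 240, +2.5).
Determinant of the coordinate differences = (-30)·240 − 15·170 = -9750.
∂h/∂x = [(+2.4)·240 − (+2.5)·170] / -9750 = -0.01549
∂h/∂y = [(-30)·(+2.5) − 15·(+2.4)] / -9750 = +0.01138
|∇h| = √(-0.01549² + 0.01138²) = 0.01922

0.019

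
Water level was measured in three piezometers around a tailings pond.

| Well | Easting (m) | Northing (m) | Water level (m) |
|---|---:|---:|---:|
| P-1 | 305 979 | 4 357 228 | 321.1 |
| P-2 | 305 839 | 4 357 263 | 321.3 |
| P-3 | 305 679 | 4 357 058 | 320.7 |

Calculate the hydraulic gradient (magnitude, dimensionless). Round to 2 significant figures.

0.0034

With h = a·x + b·y + c and P-1 as origin, the differences give:
  (-140)·a + 35·b = +0.2
  (-300)·a + (-170)·b = -0.4
Eliminate b (×(-170) and ×35, subtract): 34300·a = -20.00 → a = ∂h/∂x = -0.0005831
Back-substitute: b = ∂h/∂y = +0.003382.
|∇h| = √(-0.0005831² + 0.003382²) = 0.003432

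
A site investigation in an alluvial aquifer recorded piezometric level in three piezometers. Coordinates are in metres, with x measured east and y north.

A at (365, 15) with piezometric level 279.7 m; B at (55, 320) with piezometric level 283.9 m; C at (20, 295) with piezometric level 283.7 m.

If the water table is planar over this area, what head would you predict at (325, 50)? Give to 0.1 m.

280.2 m

Differences from A: to B (Δx, Δy, Δh) = (-310, 305, +4.2); to C = (-345, 280, +4.0).
Solve a·Δx + b·Δy = Δh: det = (-310)·280 − (-345)·305 = 18425.
∂h/∂x = [(+4.2)·280 − (+4.0)·305] / 18425 = -0.002388
∂h/∂y = [(-310)·(+4.0) − (-345)·(+4.2)] / 18425 = +0.01134
h(325, 50) = 279.7 + (-0.002388)·(-40) + (+0.01134)·(35) = 279.7 +0.096 +0.397 = 280.193 m.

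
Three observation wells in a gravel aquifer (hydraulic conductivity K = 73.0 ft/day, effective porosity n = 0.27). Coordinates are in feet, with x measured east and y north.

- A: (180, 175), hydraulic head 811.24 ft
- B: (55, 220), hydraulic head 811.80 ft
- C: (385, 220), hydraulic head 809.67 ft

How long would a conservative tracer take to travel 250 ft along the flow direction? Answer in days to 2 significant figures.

Differences from A: to B (Δx, Δy, Δh) = (-125, 45, +0.56); to C = (205, 45, -1.57).
Determinant of the coordinate differences = (-125)·45 − 205·45 = -14850.
∂h/∂x = [(+0.56)·45 − (-1.57)·45] / -14850 = -0.006455
∂h/∂y = [(-125)·(-1.57) − 205·(+0.56)] / -14850 = -0.005485
|∇h| = √(-0.006455² + -0.005485²) = 0.008471
Seepage velocity v = K·i/n = 73.0 × 0.008471 / 0.27 = 2.29 ft/day.
t = 250 / 2.29 = 109.2 days.

110 days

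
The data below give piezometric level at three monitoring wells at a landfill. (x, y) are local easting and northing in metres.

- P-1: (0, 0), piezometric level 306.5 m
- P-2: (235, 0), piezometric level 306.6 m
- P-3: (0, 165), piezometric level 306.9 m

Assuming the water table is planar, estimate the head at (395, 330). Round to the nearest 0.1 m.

307.5 m

∂h/∂x = (306.6 − 306.5) / (235 − 0) = +0.0004255
∂h/∂y = (306.9 − 306.5) / (165 − 0) = +0.002424
h(395, 330) = 306.5 + (+0.0004255)·(395) + (+0.002424)·(330) = 306.5 +0.168 +0.800 = 307.468 m.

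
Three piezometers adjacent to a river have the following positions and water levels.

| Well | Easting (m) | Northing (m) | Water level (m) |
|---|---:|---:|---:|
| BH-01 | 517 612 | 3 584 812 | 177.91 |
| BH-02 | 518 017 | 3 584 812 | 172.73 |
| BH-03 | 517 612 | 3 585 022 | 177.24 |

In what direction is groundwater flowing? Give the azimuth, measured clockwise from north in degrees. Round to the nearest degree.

076°

∂h/∂x = (172.73 − 177.91) / (518017 − 517612) = -0.01279
∂h/∂y = (177.24 − 177.91) / (3585022 − 3584812) = -0.003190
Flow direction (−∇h) has components (+0.01279 E, +0.003190 N).
Azimuth = atan2(E, N) = atan2(+0.01279, +0.003190) = 76.0° ≈ 076°.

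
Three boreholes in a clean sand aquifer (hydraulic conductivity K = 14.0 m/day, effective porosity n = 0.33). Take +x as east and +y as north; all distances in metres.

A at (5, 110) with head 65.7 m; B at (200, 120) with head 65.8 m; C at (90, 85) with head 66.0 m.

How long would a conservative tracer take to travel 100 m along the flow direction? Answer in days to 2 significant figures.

Taking A as reference: B−A = (195, 10, +0.1); C−A = (85, -25, +0.3).
Determinant of the coordinate differences = 195·(-25) − 85·10 = -5725.
∂h/∂x = [(+0.1)·(-25) − (+0.3)·10] / -5725 = +0.0009607
∂h/∂y = [195·(+0.3) − 85·(+0.1)] / -5725 = -0.008734
|∇h| = √(0.0009607² + -0.008734²) = 0.008787
Seepage velocity v = K·i/n = 14.0 × 0.008787 / 0.33 = 0.3728 m/day.
t = 100 / 0.3728 = 268.2 days.

270 days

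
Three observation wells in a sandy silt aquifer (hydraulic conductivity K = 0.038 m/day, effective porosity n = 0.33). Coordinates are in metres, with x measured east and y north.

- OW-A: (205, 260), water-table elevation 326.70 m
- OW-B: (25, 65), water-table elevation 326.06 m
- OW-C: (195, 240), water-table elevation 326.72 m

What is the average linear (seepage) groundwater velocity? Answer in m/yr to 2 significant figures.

With h = a·x + b·y + c and OW-A as origin, the differences give:
  (-180)·a + (-195)·b = -0.64
  (-10)·a + (-20)·b = +0.02
Eliminate b (×(-20) and ×(-195), subtract): 1650·a = 16.700 → a = ∂h/∂x = +0.01012
Back-substitute: b = ∂h/∂y = -0.006061.
|∇h| = √(0.01012² + -0.006061²) = 0.0118
Seepage velocity v = K·i/n = 0.038 × 0.0118 / 0.33 = 0.001359 m/day = 0.4964 m/yr.

0.50 m/yr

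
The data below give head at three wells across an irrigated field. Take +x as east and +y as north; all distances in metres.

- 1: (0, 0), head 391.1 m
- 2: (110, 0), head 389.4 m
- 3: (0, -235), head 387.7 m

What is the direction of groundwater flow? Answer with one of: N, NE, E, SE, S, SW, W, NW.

∂h/∂x = (389.4 − 391.1) / (110 − 0) = -0.01545
∂h/∂y = (387.7 − 391.1) / (-235 − 0) = +0.01447
Flow = −∇h = (+0.01545 east, -0.01447 north), which points southeast.

SE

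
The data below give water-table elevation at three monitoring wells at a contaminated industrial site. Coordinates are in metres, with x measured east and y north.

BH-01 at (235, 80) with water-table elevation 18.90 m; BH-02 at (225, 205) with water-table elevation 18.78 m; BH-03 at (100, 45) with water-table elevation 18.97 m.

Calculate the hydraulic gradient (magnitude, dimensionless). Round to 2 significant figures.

Taking BH-01 as reference: BH-02−BH-01 = (-10, 125, -0.12); BH-03−BH-01 = (-135, -35, +0.07).
Solve a·Δx + b·Δy = Δh: det = (-10)·(-35) − (-135)·125 = 17225.
∂h/∂x = [(-0.12)·(-35) − (+0.07)·125] / 17225 = -0.0002642
∂h/∂y = [(-10)·(+0.07) − (-135)·(-0.12)] / 17225 = -0.0009811
|∇h| = √(-0.0002642² + -0.0009811²) = 0.001016

0.0010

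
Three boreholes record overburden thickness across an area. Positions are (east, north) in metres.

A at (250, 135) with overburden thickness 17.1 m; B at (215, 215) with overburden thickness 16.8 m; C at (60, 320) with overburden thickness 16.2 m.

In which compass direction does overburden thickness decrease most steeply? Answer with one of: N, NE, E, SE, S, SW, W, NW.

NW

With d = a·x + b·y + c and A as origin, the differences give:
  (-35)·a + 80·b = -0.3
  (-190)·a + 185·b = -0.9
Eliminate b (×185 and ×80, subtract): 8725·a = 16.50 → a = ∂d/∂x = +0.001891
Back-substitute: b = ∂d/∂y = -0.002923.
Steepest decrease is along −∇f = (-0.001891 E, +0.002923 N) → northwest.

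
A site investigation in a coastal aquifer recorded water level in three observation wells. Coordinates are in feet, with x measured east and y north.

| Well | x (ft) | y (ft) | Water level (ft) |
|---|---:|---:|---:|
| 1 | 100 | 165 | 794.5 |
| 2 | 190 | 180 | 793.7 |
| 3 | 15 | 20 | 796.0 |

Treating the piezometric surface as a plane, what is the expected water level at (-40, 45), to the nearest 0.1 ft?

796.3 ft

With h = a·x + b·y + c and 1 as origin, the differences give:
  90·a + 15·b = -0.8
  (-85)·a + (-145)·b = +1.5
Eliminate b (×(-145) and ×15, subtract): -11775·a = 93.50 → a = ∂h/∂x = -0.007941
Back-substitute: b = ∂h/∂y = -0.005690.
h(-40, 45) = 794.5 + (-0.007941)·(-140) + (-0.005690)·(-120) = 794.5 +1.112 +0.683 = 796.294 ft.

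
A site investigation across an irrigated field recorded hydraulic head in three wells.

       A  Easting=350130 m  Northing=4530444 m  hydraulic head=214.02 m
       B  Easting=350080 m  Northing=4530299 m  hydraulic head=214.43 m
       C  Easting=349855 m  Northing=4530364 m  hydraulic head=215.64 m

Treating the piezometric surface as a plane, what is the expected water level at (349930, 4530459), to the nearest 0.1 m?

215.1 m

With h = a·x + b·y + c and A as origin, the differences give:
  (-50)·a + (-145)·b = +0.41
  (-275)·a + (-80)·b = +1.62
Eliminate b (×(-80) and ×(-145), subtract): -35875·a = 202.100 → a = ∂h/∂x = -0.005633
Back-substitute: b = ∂h/∂y = -0.0008850.
h(349930, 4530459) = 214.02 + (-0.005633)·(-200) + (-0.0008850)·(15) = 214.02 +1.127 -0.013 = 215.133 m.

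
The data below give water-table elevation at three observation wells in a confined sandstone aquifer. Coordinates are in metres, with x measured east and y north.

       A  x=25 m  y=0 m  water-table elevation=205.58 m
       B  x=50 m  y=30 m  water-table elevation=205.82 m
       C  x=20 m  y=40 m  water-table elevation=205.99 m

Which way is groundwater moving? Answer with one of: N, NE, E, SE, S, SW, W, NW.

With h = a·x + b·y + c and A as origin, the differences give:
  25·a + 30·b = +0.24
  (-5)·a + 40·b = +0.41
Eliminate b (×40 and ×30, subtract): 1150·a = -2.700 → a = ∂h/∂x = -0.002348
Back-substitute: b = ∂h/∂y = +0.009957.
Flow = −∇h = (+0.002348 east, -0.009957 north), which points south.

S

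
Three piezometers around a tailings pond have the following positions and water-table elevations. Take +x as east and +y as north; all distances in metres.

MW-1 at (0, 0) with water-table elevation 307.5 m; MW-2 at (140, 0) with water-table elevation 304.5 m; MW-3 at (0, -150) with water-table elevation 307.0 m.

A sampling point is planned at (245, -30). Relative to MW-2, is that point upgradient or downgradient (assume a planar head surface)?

downgradient

∂h/∂x = (304.5 − 307.5) / (140 − 0) = -0.02143
∂h/∂y = (307.0 − 307.5) / (-150 − 0) = +0.003333
Head at (245, -30) = 307.5 + (-0.02143)·(245) + (+0.003333)·(-30) = 302.15 m.
That is lower than the 304.5 m at MW-2, so the point is downgradient.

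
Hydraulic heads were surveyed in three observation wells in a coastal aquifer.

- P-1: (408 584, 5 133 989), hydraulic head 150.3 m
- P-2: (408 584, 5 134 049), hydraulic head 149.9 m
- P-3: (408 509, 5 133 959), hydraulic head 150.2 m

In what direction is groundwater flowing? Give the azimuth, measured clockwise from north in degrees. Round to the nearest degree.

Three-point gradient (reference P-1): Δ to P-2 = (0, 60, -0.4), Δ to P-3 = (-75, -30, -0.1).
∂h/∂x = +0.004000, ∂h/∂y = -0.006667 (det = 4500).
Flow direction (−∇h) has components (-0.004000 E, +0.006667 N).
Azimuth = atan2(E, N) = atan2(-0.004000, +0.006667) = 329.0° ≈ 329°.

329°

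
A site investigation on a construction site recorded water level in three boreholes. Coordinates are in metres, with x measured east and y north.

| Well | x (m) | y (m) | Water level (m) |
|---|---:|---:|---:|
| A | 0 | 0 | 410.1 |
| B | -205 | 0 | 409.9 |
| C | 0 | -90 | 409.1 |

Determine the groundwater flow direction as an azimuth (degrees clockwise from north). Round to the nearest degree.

185°

∂h/∂x = (409.9 − 410.1) / (-205 − 0) = +0.0009756
∂h/∂y = (409.1 − 410.1) / (-90 − 0) = +0.01111
Flow direction (−∇h) has components (-0.0009756 E, -0.01111 N).
Azimuth = atan2(E, N) = atan2(-0.0009756, -0.01111) = 185.0° ≈ 185°.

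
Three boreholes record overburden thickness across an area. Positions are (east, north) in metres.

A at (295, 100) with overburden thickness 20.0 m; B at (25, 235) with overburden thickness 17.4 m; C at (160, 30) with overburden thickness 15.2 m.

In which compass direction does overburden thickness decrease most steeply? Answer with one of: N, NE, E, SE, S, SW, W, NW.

SW

Taking A as reference: B−A = (-270, 135, -2.6); C−A = (-135, -70, -4.8).
Solve a·Δx + b·Δy = Δd: det = (-270)·(-70) − (-135)·135 = 37125.
∂d/∂x = [(-2.6)·(-70) − (-4.8)·135] / 37125 = +0.02236
∂d/∂y = [(-270)·(-4.8) − (-135)·(-2.6)] / 37125 = +0.02545
Steepest decrease is along −∇f = (-0.02236 E, -0.02545 N) → southwest.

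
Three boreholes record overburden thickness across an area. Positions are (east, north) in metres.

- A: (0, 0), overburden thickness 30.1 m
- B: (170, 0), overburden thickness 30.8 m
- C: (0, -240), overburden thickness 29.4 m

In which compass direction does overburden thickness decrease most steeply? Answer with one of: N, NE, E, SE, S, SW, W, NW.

∂d/∂x = (30.8 − 30.1) / (170 − 0) = +0.004118
∂d/∂y = (29.4 − 30.1) / (-240 − 0) = +0.002917
Steepest decrease is along −∇f = (-0.004118 E, -0.002917 N) → southwest.

SW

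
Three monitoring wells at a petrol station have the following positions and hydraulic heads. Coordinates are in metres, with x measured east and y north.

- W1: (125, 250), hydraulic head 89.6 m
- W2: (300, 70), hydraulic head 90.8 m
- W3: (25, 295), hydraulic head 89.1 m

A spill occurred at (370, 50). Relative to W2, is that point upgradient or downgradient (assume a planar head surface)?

Differences from W1: to W2 (Δx, Δy, Δh) = (175, -180, +1.2); to W3 = (-100, 45, -0.5).
Solve a·Δx + b·Δy = Δh: det = 175·45 − (-100)·(-180) = -10125.
∂h/∂x = [(+1.2)·45 − (-0.5)·(-180)] / -10125 = +0.003556
∂h/∂y = [175·(-0.5) − (-100)·(+1.2)] / -10125 = -0.003210
Head at (370, 50) = 89.6 + (+0.003556)·(245) + (-0.003210)·(-200) = 91.11 m.
That is higher than the 90.8 m at W2, so the point is upgradient.

upgradient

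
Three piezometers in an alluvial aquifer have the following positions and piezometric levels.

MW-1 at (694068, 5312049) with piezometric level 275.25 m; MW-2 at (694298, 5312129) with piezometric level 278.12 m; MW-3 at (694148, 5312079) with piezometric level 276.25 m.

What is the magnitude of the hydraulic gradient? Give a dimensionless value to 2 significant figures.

0.012

With h = a·x + b·y + c and MW-1 as origin, the differences give:
  230·a + 80·b = +2.87
  80·a + 30·b = +1.00
Eliminate b (×30 and ×80, subtract): 500·a = 6.100 → a = ∂h/∂x = +0.01220
Back-substitute: b = ∂h/∂y = +0.0008000.
|∇h| = √(0.01220² + 0.0008000²) = 0.01223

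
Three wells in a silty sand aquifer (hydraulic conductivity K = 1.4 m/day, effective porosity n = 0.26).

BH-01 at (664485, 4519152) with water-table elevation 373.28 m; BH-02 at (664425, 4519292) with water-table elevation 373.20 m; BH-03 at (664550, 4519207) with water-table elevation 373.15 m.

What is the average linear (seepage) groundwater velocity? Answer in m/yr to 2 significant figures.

Taking BH-01 as reference: BH-02−BH-01 = (-60, 140, -0.08); BH-03−BH-01 = (65, 55, -0.13).
Determinant of the coordinate differences = (-60)·55 − 65·140 = -12400.
∂h/∂x = [(-0.08)·55 − (-0.13)·140] / -12400 = -0.001113
∂h/∂y = [(-60)·(-0.13) − 65·(-0.08)] / -12400 = -0.001048
|∇h| = √(-0.001113² + -0.001048²) = 0.001529
Seepage velocity v = K·i/n = 1.4 × 0.001529 / 0.26 = 0.008233 m/day = 3.007 m/yr.

3.0 m/yr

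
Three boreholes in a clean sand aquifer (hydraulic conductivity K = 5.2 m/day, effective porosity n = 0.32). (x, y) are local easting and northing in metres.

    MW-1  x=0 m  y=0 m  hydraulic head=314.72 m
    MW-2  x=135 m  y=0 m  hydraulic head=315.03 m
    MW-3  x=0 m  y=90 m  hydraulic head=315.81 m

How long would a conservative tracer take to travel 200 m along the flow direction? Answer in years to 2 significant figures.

2.7 years

∂h/∂x = (315.03 − 314.72) / (135 − 0) = +0.002296
∂h/∂y = (315.81 − 314.72) / (90 − 0) = +0.01211
|∇h| = √(0.002296² + 0.01211²) = 0.01233
Seepage velocity v = K·i/n = 5.2 × 0.01233 / 0.32 = 0.2004 m/day.
t = 200 / 0.2004 = 998 days = 2.73 years.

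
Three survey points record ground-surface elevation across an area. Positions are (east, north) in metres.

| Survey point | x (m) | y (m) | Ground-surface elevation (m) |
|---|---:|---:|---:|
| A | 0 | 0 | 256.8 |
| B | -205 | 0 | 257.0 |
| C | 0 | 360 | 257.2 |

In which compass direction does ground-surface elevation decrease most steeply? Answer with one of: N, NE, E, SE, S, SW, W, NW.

∂z/∂x = (257.0 − 256.8) / (-205 − 0) = -0.0009756
∂z/∂y = (257.2 − 256.8) / (360 − 0) = +0.001111
Steepest decrease is along −∇f = (+0.0009756 E, -0.001111 N) → southeast.

SE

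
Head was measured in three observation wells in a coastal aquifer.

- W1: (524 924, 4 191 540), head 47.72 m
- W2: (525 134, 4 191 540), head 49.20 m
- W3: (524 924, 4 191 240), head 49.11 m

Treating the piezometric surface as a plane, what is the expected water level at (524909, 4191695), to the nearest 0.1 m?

∂h/∂x = (49.20 − 47.72) / (525134 − 524924) = +0.007048
∂h/∂y = (49.11 − 47.72) / (4191240 − 4191540) = -0.004633
h(524909, 4191695) = 47.72 + (+0.007048)·(-15) + (-0.004633)·(155) = 47.72 -0.106 -0.718 = 46.896 m.

46.9 m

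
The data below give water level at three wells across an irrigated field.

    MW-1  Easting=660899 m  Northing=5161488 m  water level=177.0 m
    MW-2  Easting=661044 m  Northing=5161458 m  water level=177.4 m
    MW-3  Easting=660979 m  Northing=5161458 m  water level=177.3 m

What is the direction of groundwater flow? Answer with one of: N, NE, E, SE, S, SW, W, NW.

N

Differences from MW-1: to MW-2 (Δx, Δy, Δh) = (145, -30, +0.4); to MW-3 = (80, -30, +0.3).
Determinant of the coordinate differences = 145·(-30) − 80·(-30) = -1950.
∂h/∂x = [(+0.4)·(-30) − (+0.3)·(-30)] / -1950 = +0.001538
∂h/∂y = [145·(+0.3) − 80·(+0.4)] / -1950 = -0.005897
Flow = −∇h = (-0.001538 east, +0.005897 north), which points north.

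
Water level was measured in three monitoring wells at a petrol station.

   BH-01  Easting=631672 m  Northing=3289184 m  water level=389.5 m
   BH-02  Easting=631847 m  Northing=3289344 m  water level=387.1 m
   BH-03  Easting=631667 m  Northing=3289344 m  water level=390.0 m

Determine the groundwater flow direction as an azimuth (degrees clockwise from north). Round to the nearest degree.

With h = a·x + b·y + c and BH-01 as origin, the differences give:
  175·a + 160·b = -2.4
  (-5)·a + 160·b = +0.5
Eliminate b (×160 and ×160, subtract): 28800·a = -464.00 → a = ∂h/∂x = -0.01611
Back-substitute: b = ∂h/∂y = +0.002622.
Flow direction (−∇h) has components (+0.01611 E, -0.002622 N).
Azimuth = atan2(E, N) = atan2(+0.01611, -0.002622) = 99.2° ≈ 099°.

099°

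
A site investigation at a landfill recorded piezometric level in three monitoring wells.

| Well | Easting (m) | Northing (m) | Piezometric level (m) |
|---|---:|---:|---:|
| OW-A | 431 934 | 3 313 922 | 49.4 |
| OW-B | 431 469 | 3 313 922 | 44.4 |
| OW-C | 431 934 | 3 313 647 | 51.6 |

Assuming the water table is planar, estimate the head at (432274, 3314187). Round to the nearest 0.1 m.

50.9 m

∂h/∂x = (44.4 − 49.4) / (431469 − 431934) = +0.01075
∂h/∂y = (51.6 − 49.4) / (3313647 − 3313922) = -0.008000
h(432274, 3314187) = 49.4 + (+0.01075)·(340) + (-0.008000)·(265) = 49.4 +3.656 -2.120 = 50.936 m.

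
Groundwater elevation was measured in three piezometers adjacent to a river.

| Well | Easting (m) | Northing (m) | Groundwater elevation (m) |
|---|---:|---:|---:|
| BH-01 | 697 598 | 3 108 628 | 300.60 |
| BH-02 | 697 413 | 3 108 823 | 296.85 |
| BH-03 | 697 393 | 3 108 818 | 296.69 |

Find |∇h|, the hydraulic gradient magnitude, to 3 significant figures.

0.0140

Differences from BH-01: to BH-02 (Δx, Δy, Δh) = (-185, 195, -3.75); to BH-03 = (-205, 190, -3.91).
Determinant of the coordinate differences = (-185)·190 − (-205)·195 = 4825.
∂h/∂x = [(-3.75)·190 − (-3.91)·195] / 4825 = +0.01035
∂h/∂y = [(-185)·(-3.91) − (-205)·(-3.75)] / 4825 = -0.009409
|∇h| = √(0.01035² + -0.009409²) = 0.01399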